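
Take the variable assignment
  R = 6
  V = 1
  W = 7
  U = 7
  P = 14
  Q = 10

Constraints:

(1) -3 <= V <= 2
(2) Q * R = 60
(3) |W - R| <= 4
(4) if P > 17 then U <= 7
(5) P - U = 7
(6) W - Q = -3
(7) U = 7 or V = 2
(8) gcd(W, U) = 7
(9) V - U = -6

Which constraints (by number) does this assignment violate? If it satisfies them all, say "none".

(1) V = 1 lies in [-3, 2] — holds.
(2) Q * R = 10 * 6 = 60 — holds.
(3) |7 - 6| = 1; 1 ≤ 4 — holds.
(4) P = 14, not > 17; antecedent false, conditional vacuously true — holds.
(5) P - U = 14 - 7 = 7 — holds.
(6) W - Q = 7 - 10 = -3 — holds.
(7) U = 7 = 7 (first disjunct) — holds.
(8) gcd(7, 7) = 7 — holds.
(9) V - U = 1 - 7 = -6 — holds.

No violations.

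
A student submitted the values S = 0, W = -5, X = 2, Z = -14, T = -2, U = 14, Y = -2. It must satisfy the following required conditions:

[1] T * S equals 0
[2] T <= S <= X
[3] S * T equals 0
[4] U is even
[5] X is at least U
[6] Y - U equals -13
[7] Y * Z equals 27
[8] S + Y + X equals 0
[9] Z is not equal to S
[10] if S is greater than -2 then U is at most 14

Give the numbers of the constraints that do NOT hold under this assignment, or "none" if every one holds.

[1] T * S = -2 * 0 = 0  holds
[2] values -2 <= 0 <= 2  holds
[3] S * T = 0 * (-2) = 0  holds
[4] U = 14 is even  holds
[5] X = 2, U = 14; 2 < 14 (want ≥)  fails
[6] Y - U = -2 - 14 = -16, not -13  fails
[7] Y * Z = -2 * (-14) = 28, not 27  fails
[8] S + Y + X = 0 + (-2) + 2 = 0  holds
[9] Z = -14, S = 0; distinct  holds
[10] S = 0 > -2, so we need U ≤ 14; U = 14 ≤ 14  holds

Constraints 5, 6, and 7 are violated.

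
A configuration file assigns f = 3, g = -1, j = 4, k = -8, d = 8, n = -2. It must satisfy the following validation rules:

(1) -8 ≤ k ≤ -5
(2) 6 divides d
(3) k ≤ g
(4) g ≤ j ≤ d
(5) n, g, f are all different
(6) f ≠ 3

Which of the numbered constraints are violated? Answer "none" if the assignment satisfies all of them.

Violated: 2, 6.

(1) k = -8 lies in [-8, -5]  OK
(2) 8 = 6×1 + 2, so 6 does not divide 8  FAIL
(3) k = -8, g = -1; -8 ≤ -1  OK
(4) values -1 ≤ 4 ≤ 8  OK
(5) values -2, -1, 3 are pairwise distinct  OK
(6) f = 3, but 3 is required to differ  FAIL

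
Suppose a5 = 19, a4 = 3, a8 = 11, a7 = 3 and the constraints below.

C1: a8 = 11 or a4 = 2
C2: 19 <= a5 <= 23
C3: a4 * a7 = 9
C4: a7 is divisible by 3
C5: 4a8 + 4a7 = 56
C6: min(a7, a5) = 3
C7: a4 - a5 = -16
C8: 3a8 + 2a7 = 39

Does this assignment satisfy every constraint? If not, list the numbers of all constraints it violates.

None — every constraint holds.

C1: a8 = 11 = 11 (first disjunct) — satisfied.
C2: a5 = 19 lies in [19, 23] — satisfied.
C3: a4 * a7 = 3 * 3 = 9 — satisfied.
C4: 3 / 3 = 1, so 3 divides 3 — satisfied.
C5: 4a8 + 4a7 = 4(11) + 4(3) = 56 — satisfied.
C6: min(3, 19) = 3 — satisfied.
C7: a4 - a5 = 3 - 19 = -16 — satisfied.
C8: 3a8 + 2a7 = 3(11) + 2(3) = 39 — satisfied.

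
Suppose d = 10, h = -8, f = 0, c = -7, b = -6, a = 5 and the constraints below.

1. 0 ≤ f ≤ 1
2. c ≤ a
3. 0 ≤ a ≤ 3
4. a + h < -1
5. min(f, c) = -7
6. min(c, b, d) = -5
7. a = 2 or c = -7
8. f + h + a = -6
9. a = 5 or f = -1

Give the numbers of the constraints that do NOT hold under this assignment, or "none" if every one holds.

Violated: 3, 6, and 8.

1. f = 0 lies in [0, 1] — OK.
2. c = -7, a = 5; -7 ≤ 5 — OK.
3. a = 5 is outside [0, 3] — violated.
4. a + h = 5 + (-8) = -3; -3 < -1 — OK.
5. min(0, -7) = -7 — OK.
6. min(-7, -6, 10) = -7, not -5 — violated.
7. a = 5 ≠ 2, but c = -7 = -7 (second disjunct) — OK.
8. f + h + a = 0 + (-8) + 5 = -3, not -6 — violated.
9. a = 5 = 5 (first disjunct) — OK.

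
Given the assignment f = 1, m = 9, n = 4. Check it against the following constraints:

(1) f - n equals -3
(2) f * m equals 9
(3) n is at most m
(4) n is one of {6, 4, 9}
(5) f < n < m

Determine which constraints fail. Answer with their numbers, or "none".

(1) f - n = 1 - 4 = -3  ✔
(2) f * m = 1 * 9 = 9  ✔
(3) n = 4, m = 9; 4 ≤ 9  ✔
(4) n = 4 is in {6, 4, 9}  ✔
(5) values 1 < 4 < 9  ✔

All constraints are satisfied.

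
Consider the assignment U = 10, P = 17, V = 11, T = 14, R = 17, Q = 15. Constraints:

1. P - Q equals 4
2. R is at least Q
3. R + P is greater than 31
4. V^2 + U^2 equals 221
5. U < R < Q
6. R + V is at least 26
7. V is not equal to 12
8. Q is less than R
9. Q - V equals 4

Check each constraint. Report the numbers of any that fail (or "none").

No — constraints 1 and 5 are not satisfied.

1. P - Q = 17 - 15 = 2, not 4  fails
2. R = 17, Q = 15; 17 ≥ 15  holds
3. R + P = 17 + 17 = 34; 34 > 31  holds
4. V^2 + U^2 = 11^2 + 10^2 = 121 + 100 = 221  holds
5. values 10, 17, 15; R = 17 is not < Q = 15  fails
6. R + V = 17 + 11 = 28; 28 ≥ 26  holds
7. V = 11, and 11 ≠ 12  holds
8. Q = 15, R = 17; 15 < 17  holds
9. Q - V = 15 - 11 = 4  holds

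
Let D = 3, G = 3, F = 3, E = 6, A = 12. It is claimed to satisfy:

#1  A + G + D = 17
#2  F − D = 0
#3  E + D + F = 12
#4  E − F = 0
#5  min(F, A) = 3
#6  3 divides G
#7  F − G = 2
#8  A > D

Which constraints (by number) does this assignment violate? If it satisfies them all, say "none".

No — constraints 1, 4, 7 are not satisfied.

#1 A + G + D = 12 + 3 + 3 = 18, not 17  no
#2 F − D = 3 − 3 = 0  yes
#3 E + D + F = 6 + 3 + 3 = 12  yes
#4 E − F = 6 − 3 = 3, not 0  no
#5 min(3, 12) = 3  yes
#6 3 / 3 = 1, so 3 divides 3  yes
#7 F − G = 3 − 3 = 0, not 2  no
#8 A = 12, D = 3; 12 > 3  yes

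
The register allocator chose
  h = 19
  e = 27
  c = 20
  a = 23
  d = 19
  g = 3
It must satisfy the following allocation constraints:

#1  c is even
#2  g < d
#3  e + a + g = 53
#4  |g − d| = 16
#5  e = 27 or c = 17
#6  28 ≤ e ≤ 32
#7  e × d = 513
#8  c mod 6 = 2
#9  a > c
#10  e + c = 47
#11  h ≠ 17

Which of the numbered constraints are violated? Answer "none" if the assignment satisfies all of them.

#1 c = 20 is even — holds.
#2 g = 3, d = 19; 3 < 19 — holds.
#3 e + a + g = 27 + 23 + 3 = 53 — holds.
#4 |3 − 19| = 16 — holds.
#5 e = 27 = 27 (first disjunct) — holds.
#6 e = 27 is outside [28, 32] — does not hold.
#7 e × d = 27 × 19 = 513 — holds.
#8 20 mod 6 = 2 — holds.
#9 a = 23, c = 20; 23 > 20 — holds.
#10 e + c = 27 + 20 = 47 — holds.
#11 h = 19, and 19 ≠ 17 — holds.

Constraint 6 does not hold.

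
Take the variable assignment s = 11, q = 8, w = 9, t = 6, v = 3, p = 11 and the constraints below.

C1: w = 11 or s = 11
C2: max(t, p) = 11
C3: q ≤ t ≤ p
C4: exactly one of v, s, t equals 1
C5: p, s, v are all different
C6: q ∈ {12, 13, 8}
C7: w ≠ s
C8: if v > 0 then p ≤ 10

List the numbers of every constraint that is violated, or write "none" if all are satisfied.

C1: w = 9 ≠ 11, but s = 11 = 11 (second disjunct)  OK
C2: max(6, 11) = 11  OK
C3: values 8, 6, 11; q = 8 is not ≤ t = 6  FAIL
C4: v=3, s=11, t=6; 0 of them equal 1, not exactly one  FAIL
C5: p = s = 11, not all different  FAIL
C6: q = 8 is in {12, 13, 8}  OK
C7: w = 9, s = 11; distinct  OK
C8: v = 3 > 0, so we need p ≤ 10; but p = 11 > 10  FAIL

No — constraints 3, 4, 5, and 8 are not satisfied.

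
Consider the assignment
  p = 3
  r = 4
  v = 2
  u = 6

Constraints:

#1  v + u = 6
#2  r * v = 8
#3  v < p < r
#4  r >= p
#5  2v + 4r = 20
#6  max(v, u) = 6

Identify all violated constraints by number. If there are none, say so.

#1 v + u = 2 + 6 = 8, not 6  no
#2 r * v = 4 * 2 = 8  yes
#3 values 2 < 3 < 4  yes
#4 r = 4, p = 3; 4 ≥ 3  yes
#5 2v + 4r = 2(2) + 4(4) = 20  yes
#6 max(2, 6) = 6  yes

Constraint 1 does not hold.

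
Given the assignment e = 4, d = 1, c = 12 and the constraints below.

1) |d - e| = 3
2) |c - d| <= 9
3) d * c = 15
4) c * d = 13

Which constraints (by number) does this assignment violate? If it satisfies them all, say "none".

1) |1 - 4| = 3 — satisfied.
2) |12 - 1| = 11; 11 > 9, exceeds bound 9 — violated.
3) d * c = 1 * 12 = 12, not 15 — violated.
4) c * d = 12 * 1 = 12, not 13 — violated.

The assignment fails constraints 2, 3, and 4.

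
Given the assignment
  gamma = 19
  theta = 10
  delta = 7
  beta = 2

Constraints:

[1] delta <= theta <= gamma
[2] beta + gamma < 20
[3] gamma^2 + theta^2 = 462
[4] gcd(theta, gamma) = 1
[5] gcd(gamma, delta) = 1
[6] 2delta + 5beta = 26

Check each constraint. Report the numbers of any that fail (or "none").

[1] values 7 <= 10 <= 19  true
[2] beta + gamma = 2 + 19 = 21; 21 ≥ 20, bound 20 not met  false
[3] gamma^2 + theta^2 = 19^2 + 10^2 = 361 + 100 = 461, not 462  false
[4] gcd(10, 19) = 1  true
[5] gcd(19, 7) = 1  true
[6] 2delta + 5beta = 2(7) + 5(2) = 24, not 26  false

Constraints 2, 3, and 6 do not hold.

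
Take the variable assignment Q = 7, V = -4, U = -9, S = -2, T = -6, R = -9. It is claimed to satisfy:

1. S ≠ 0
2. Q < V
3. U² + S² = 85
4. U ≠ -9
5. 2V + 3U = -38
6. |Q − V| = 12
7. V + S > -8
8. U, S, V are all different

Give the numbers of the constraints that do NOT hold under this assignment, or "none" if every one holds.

Constraints 2, 4, 5, and 6 are violated.

1. S = -2, and -2 ≠ 0  ✓
2. Q = 7, V = -4; 7 ≥ -4 (want <)  ✗
3. U² + S² = (-9)² + (-2)² = 81 + 4 = 85  ✓
4. U = -9, but -9 is required to differ  ✗
5. 2V + 3U = 2(-4) + 3(-9) = -35, not -38  ✗
6. |7 − (-4)| = 11, not 12  ✗
7. V + S = -4 + (-2) = -6; -6 > -8  ✓
8. values -9, -2, -4 are pairwise distinct  ✓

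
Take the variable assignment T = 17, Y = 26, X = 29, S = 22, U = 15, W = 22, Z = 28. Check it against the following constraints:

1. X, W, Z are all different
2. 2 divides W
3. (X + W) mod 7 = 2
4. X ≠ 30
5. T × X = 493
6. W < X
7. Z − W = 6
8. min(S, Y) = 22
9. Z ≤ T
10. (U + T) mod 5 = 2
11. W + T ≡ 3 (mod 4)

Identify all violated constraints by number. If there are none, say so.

1. values 29, 22, 28 are pairwise distinct — holds.
2. 22 / 2 = 11, so 2 divides 22 — holds.
3. X + W = 51; 51 mod 7 = 2 — holds.
4. X = 29, and 29 ≠ 30 — holds.
5. T × X = 17 × 29 = 493 — holds.
6. W = 22, X = 29; 22 < 29 — holds.
7. Z − W = 28 − 22 = 6 — holds.
8. min(22, 26) = 22 — holds.
9. Z = 28, T = 17; 28 > 17 (want ≤) — fails.
10. U + T = 32; 32 mod 5 = 2 — holds.
11. W + T = 39; 39 mod 4 = 3 — holds.

Constraint 9 does not hold.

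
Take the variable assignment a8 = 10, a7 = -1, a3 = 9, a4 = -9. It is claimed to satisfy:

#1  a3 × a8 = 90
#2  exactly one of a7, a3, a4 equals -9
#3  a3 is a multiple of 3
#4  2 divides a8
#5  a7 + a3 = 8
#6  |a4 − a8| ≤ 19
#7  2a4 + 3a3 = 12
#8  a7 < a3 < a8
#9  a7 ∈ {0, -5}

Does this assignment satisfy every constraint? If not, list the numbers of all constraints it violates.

#1 a3 × a8 = 9 × 10 = 90  ✔
#2 a7=-1, a3=9, a4=-9; 1 of them equals -9  ✔
#3 9 / 3 = 3, so 3 divides 9  ✔
#4 10 / 2 = 5, so 2 divides 10  ✔
#5 a7 + a3 = -1 + 9 = 8  ✔
#6 |-9 − 10| = 19; 19 ≤ 19  ✔
#7 2a4 + 3a3 = 2(-9) + 3(9) = 9, not 12  ✘
#8 values -1 < 9 < 10  ✔
#9 a7 = -1 is not in {0, -5}  ✘

Violated: 7, 9.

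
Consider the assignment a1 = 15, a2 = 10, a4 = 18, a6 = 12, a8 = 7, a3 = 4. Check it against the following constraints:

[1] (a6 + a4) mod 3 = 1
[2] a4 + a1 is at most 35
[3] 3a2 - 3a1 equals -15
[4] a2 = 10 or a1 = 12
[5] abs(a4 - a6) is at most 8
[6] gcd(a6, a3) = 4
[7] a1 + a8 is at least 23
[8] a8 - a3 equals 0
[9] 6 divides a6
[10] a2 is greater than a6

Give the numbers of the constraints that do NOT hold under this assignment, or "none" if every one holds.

Constraints 1, 7, 8, 10 are violated.

[1] a6 + a4 = 30; 30 mod 3 = 0, not 1 — violated.
[2] a4 + a1 = 18 + 15 = 33; 33 ≤ 35 — satisfied.
[3] 3a2 - 3a1 = 3(10) - 3(15) = -15 — satisfied.
[4] a2 = 10 = 10 (first disjunct) — satisfied.
[5] abs(18 - 12) = 6; 6 ≤ 8 — satisfied.
[6] gcd(12, 4) = 4 — satisfied.
[7] a1 + a8 = 15 + 7 = 22; 22 < 23, bound 23 not met — violated.
[8] a8 - a3 = 7 - 4 = 3, not 0 — violated.
[9] 12 / 6 = 2, so 6 divides 12 — satisfied.
[10] a2 = 10, a6 = 12; 10 ≤ 12 (want >) — violated.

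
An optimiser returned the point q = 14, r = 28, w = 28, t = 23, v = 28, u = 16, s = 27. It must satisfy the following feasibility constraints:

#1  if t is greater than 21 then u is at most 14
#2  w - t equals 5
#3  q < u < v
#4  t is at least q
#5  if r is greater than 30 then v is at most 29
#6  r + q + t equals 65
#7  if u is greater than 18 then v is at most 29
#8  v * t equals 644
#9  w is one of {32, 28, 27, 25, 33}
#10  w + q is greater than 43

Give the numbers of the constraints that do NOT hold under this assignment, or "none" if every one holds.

#1 t = 23 > 21, so we need u ≤ 14; but u = 16 > 14  ✘
#2 w - t = 28 - 23 = 5  ✔
#3 values 14 < 16 < 28  ✔
#4 t = 23, q = 14; 23 ≥ 14  ✔
#5 r = 28, not > 30; antecedent false, conditional vacuously true  ✔
#6 r + q + t = 28 + 14 + 23 = 65  ✔
#7 u = 16, not > 18; antecedent false, conditional vacuously true  ✔
#8 v * t = 28 * 23 = 644  ✔
#9 w = 28 is in {32, 28, 27, 25, 33}  ✔
#10 w + q = 28 + 14 = 42; 42 ≤ 43, bound 43 not met  ✘

Constraints 1, 10 are violated.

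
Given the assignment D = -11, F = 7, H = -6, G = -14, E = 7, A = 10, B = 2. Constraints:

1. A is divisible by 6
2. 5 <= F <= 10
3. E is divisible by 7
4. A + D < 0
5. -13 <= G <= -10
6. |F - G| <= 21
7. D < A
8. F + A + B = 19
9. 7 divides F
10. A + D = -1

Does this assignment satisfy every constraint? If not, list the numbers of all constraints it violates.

1. 10 = 6*1 + 4, so 6 does not divide 10 — violated.
2. F = 7 lies in [5, 10] — satisfied.
3. 7 / 7 = 1, so 7 divides 7 — satisfied.
4. A + D = 10 + (-11) = -1; -1 < 0 — satisfied.
5. G = -14 is outside [-13, -10] — violated.
6. |7 - (-14)| = 21; 21 ≤ 21 — satisfied.
7. D = -11, A = 10; -11 < 10 — satisfied.
8. F + A + B = 7 + 10 + 2 = 19 — satisfied.
9. 7 / 7 = 1, so 7 divides 7 — satisfied.
10. A + D = 10 + (-11) = -1 — satisfied.

No — constraints 1, 5 are not satisfied.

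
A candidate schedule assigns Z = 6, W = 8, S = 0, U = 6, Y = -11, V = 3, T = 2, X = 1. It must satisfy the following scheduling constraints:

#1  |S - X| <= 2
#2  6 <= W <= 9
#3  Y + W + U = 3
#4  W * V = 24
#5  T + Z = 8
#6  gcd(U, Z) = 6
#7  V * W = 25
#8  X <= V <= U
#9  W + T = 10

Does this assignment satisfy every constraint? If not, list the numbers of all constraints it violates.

#1 |0 - 1| = 1; 1 ≤ 2 — holds.
#2 W = 8 lies in [6, 9] — holds.
#3 Y + W + U = -11 + 8 + 6 = 3 — holds.
#4 W * V = 8 * 3 = 24 — holds.
#5 T + Z = 2 + 6 = 8 — holds.
#6 gcd(6, 6) = 6 — holds.
#7 V * W = 3 * 8 = 24, not 25 — does not hold.
#8 values 1 <= 3 <= 6 — holds.
#9 W + T = 8 + 2 = 10 — holds.

The assignment fails constraint 7.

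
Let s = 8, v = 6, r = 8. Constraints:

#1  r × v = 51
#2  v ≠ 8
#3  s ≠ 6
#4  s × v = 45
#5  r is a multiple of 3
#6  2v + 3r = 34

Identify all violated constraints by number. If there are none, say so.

#1 r × v = 8 × 6 = 48, not 51 — does not hold.
#2 v = 6, and 6 ≠ 8 — holds.
#3 s = 8, and 8 ≠ 6 — holds.
#4 s × v = 8 × 6 = 48, not 45 — does not hold.
#5 8 = 3×2 + 2, so 3 does not divide 8 — does not hold.
#6 2v + 3r = 2(6) + 3(8) = 36, not 34 — does not hold.

Violated: 1, 4, 5, 6.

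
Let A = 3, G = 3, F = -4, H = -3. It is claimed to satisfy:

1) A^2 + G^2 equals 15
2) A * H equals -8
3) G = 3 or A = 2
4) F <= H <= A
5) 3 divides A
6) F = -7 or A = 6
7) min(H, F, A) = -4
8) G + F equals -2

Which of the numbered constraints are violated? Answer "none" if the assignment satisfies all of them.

The assignment fails constraints 1, 2, 6, and 8.

1) A^2 + G^2 = 3^2 + 3^2 = 9 + 9 = 18, not 15 — violated.
2) A * H = 3 * (-3) = -9, not -8 — violated.
3) G = 3 = 3 (first disjunct) — OK.
4) values -4 <= -3 <= 3 — OK.
5) 3 / 3 = 1, so 3 divides 3 — OK.
6) F = -4 ≠ -7 and A = 3 ≠ 6; both disjuncts false — violated.
7) min(-3, -4, 3) = -4 — OK.
8) G + F = 3 + (-4) = -1, not -2 — violated.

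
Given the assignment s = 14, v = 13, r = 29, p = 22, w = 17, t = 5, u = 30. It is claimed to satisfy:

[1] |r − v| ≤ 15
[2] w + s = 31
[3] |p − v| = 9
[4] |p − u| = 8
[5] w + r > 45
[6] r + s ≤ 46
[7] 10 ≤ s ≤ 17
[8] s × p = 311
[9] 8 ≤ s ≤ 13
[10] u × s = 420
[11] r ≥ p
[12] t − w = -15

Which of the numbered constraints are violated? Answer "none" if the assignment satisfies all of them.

The assignment fails constraints 1, 8, 9, and 12.

[1] |29 − 13| = 16; 16 > 15, exceeds bound 15  ✘
[2] w + s = 17 + 14 = 31  ✔
[3] |22 − 13| = 9  ✔
[4] |22 − 30| = 8  ✔
[5] w + r = 17 + 29 = 46; 46 > 45  ✔
[6] r + s = 29 + 14 = 43; 43 ≤ 46  ✔
[7] s = 14 lies in [10, 17]  ✔
[8] s × p = 14 × 22 = 308, not 311  ✘
[9] s = 14 is outside [8, 13]  ✘
[10] u × s = 30 × 14 = 420  ✔
[11] r = 29, p = 22; 29 ≥ 22  ✔
[12] t − w = 5 − 17 = -12, not -15  ✘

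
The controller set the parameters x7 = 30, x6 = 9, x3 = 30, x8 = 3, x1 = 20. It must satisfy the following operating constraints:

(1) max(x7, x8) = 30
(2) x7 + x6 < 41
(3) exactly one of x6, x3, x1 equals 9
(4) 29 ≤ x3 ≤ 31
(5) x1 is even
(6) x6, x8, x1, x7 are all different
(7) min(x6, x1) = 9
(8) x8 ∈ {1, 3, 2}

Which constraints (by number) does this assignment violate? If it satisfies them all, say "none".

Yes — all constraints hold.

(1) max(30, 3) = 30  true
(2) x7 + x6 = 30 + 9 = 39; 39 < 41  true
(3) x6=9, x3=30, x1=20; 1 of them equals 9  true
(4) x3 = 30 lies in [29, 31]  true
(5) x1 = 20 is even  true
(6) values 9, 3, 20, 30 are pairwise distinct  true
(7) min(9, 20) = 9  true
(8) x8 = 3 is in {1, 3, 2}  true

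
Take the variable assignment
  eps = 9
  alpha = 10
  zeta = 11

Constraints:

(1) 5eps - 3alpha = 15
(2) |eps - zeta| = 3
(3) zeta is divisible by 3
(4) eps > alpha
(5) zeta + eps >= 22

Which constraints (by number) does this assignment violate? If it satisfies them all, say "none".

No — constraints 2, 3, 4, and 5 are not satisfied.

(1) 5eps - 3alpha = 5(9) - 3(10) = 15 — holds.
(2) |9 - 11| = 2, not 3 — fails.
(3) 11 = 3*3 + 2, so 3 does not divide 11 — fails.
(4) eps = 9, alpha = 10; 9 ≤ 10 (want >) — fails.
(5) zeta + eps = 11 + 9 = 20; 20 < 22, bound 22 not met — fails.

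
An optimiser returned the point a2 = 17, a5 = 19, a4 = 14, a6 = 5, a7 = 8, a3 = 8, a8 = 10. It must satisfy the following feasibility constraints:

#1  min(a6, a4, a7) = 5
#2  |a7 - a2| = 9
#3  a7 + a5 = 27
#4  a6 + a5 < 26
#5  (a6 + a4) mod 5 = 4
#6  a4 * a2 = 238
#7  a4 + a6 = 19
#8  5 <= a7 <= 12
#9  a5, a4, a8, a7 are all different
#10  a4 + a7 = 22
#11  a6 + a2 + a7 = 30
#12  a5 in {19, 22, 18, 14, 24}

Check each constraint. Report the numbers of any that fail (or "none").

#1 min(5, 14, 8) = 5 — OK.
#2 |8 - 17| = 9 — OK.
#3 a7 + a5 = 8 + 19 = 27 — OK.
#4 a6 + a5 = 5 + 19 = 24; 24 < 26 — OK.
#5 a6 + a4 = 19; 19 mod 5 = 4 — OK.
#6 a4 * a2 = 14 * 17 = 238 — OK.
#7 a4 + a6 = 14 + 5 = 19 — OK.
#8 a7 = 8 lies in [5, 12] — OK.
#9 values 19, 14, 10, 8 are pairwise distinct — OK.
#10 a4 + a7 = 14 + 8 = 22 — OK.
#11 a6 + a2 + a7 = 5 + 17 + 8 = 30 — OK.
#12 a5 = 19 is in {19, 22, 18, 14, 24} — OK.

All constraints are satisfied.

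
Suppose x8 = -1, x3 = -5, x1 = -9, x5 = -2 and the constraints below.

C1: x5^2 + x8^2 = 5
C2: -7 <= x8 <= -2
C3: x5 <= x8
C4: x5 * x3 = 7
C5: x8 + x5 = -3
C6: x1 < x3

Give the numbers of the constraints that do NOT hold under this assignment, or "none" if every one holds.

No — constraints 2 and 4 are not satisfied.

C1: x5^2 + x8^2 = (-2)^2 + (-1)^2 = 4 + 1 = 5 — satisfied.
C2: x8 = -1 is outside [-7, -2] — violated.
C3: x5 = -2, x8 = -1; -2 ≤ -1 — satisfied.
C4: x5 * x3 = -2 * (-5) = 10, not 7 — violated.
C5: x8 + x5 = -1 + (-2) = -3 — satisfied.
C6: x1 = -9, x3 = -5; -9 < -5 — satisfied.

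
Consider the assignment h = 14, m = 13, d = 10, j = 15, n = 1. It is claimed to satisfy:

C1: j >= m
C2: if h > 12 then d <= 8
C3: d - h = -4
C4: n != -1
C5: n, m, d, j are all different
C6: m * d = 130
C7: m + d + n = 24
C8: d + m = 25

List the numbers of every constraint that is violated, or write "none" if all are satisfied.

The assignment fails constraints 2 and 8.

C1: j = 15, m = 13; 15 ≥ 13  OK
C2: h = 14 > 12, so we need d ≤ 8; but d = 10 > 8  FAIL
C3: d - h = 10 - 14 = -4  OK
C4: n = 1, and 1 ≠ -1  OK
C5: values 1, 13, 10, 15 are pairwise distinct  OK
C6: m * d = 13 * 10 = 130  OK
C7: m + d + n = 13 + 10 + 1 = 24  OK
C8: d + m = 10 + 13 = 23, not 25  FAIL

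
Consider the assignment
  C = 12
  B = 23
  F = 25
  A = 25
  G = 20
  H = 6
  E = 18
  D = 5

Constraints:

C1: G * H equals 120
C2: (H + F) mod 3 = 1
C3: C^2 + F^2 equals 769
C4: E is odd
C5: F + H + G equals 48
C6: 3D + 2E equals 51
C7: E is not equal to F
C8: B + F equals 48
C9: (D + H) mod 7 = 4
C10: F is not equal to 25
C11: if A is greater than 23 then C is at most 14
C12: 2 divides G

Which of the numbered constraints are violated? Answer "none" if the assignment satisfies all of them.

Constraints 4, 5, 10 are violated.

C1: G * H = 20 * 6 = 120  ✔
C2: H + F = 31; 31 mod 3 = 1  ✔
C3: C^2 + F^2 = 12^2 + 25^2 = 144 + 625 = 769  ✔
C4: E = 18 is even  ✘
C5: F + H + G = 25 + 6 + 20 = 51, not 48  ✘
C6: 3D + 2E = 3(5) + 2(18) = 51  ✔
C7: E = 18, F = 25; distinct  ✔
C8: B + F = 23 + 25 = 48  ✔
C9: D + H = 11; 11 mod 7 = 4  ✔
C10: F = 25, but 25 is required to differ  ✘
C11: A = 25 > 23, so we need C ≤ 14; C = 12 ≤ 14  ✔
C12: 20 / 2 = 10, so 2 divides 20  ✔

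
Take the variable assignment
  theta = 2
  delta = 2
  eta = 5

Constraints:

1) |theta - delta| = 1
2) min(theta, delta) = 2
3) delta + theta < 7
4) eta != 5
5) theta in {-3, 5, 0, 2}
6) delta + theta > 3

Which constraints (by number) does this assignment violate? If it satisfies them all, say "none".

Constraints 1 and 4 are violated.

1) |2 - 2| = 0, not 1 — does not hold.
2) min(2, 2) = 2 — holds.
3) delta + theta = 2 + 2 = 4; 4 < 7 — holds.
4) eta = 5, but 5 is required to differ — does not hold.
5) theta = 2 is in {-3, 5, 0, 2} — holds.
6) delta + theta = 2 + 2 = 4; 4 > 3 — holds.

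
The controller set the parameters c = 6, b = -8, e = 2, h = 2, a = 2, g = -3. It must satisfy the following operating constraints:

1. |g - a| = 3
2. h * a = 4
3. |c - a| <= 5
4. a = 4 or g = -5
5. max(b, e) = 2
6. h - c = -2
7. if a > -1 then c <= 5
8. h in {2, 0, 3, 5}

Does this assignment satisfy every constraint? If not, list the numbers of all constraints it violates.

1. |-3 - 2| = 5, not 3 — violated.
2. h * a = 2 * 2 = 4 — satisfied.
3. |6 - 2| = 4; 4 ≤ 5 — satisfied.
4. a = 2 ≠ 4 and g = -3 ≠ -5; both disjuncts false — violated.
5. max(-8, 2) = 2 — satisfied.
6. h - c = 2 - 6 = -4, not -2 — violated.
7. a = 2 > -1, so we need c ≤ 5; but c = 6 > 5 — violated.
8. h = 2 is in {2, 0, 3, 5} — satisfied.

Constraints 1, 4, 6, 7 do not hold.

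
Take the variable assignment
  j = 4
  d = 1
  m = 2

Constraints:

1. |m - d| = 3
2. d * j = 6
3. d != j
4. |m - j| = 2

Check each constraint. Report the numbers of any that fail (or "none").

Constraints 1, 2 do not hold.

1. |2 - 1| = 1, not 3  fails
2. d * j = 1 * 4 = 4, not 6  fails
3. d = 1, j = 4; distinct  holds
4. |2 - 4| = 2  holds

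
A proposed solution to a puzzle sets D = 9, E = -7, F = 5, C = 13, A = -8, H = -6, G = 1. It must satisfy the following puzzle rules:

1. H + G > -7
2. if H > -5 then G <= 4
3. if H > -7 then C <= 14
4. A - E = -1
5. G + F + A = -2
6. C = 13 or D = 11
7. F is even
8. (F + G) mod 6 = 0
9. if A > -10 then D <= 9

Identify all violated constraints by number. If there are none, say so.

Violated: 7.

1. H + G = -6 + 1 = -5; -5 > -7  ✓
2. H = -6, not > -5; antecedent false, conditional vacuously true  ✓
3. H = -6 > -7, so we need C ≤ 14; C = 13 ≤ 14  ✓
4. A - E = -8 - (-7) = -1  ✓
5. G + F + A = 1 + 5 + (-8) = -2  ✓
6. C = 13 = 13 (first disjunct)  ✓
7. F = 5 is odd  ✗
8. F + G = 6; 6 mod 6 = 0  ✓
9. A = -8 > -10, so we need D ≤ 9; D = 9 ≤ 9  ✓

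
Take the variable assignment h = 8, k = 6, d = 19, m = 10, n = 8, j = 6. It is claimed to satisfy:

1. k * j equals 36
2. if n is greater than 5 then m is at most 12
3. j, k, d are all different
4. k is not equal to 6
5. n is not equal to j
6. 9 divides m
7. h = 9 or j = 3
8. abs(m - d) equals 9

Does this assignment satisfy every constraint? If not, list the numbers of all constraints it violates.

1. k * j = 6 * 6 = 36 — holds.
2. n = 8 > 5, so we need m ≤ 12; m = 10 ≤ 12 — holds.
3. j = k = 6, not all different — fails.
4. k = 6, but 6 is required to differ — fails.
5. n = 8, j = 6; distinct — holds.
6. 10 = 9*1 + 1, so 9 does not divide 10 — fails.
7. h = 8 ≠ 9 and j = 6 ≠ 3; both disjuncts false — fails.
8. abs(10 - 19) = 9 — holds.

Constraints 3, 4, 6, and 7 do not hold.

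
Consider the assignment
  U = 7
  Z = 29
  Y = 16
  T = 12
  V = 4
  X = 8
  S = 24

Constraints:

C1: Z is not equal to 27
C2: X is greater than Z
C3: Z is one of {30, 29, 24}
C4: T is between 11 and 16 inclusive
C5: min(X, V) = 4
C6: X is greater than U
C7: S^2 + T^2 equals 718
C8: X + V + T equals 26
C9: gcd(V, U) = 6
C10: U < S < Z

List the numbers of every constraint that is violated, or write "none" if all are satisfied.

No — constraints 2, 7, 8, and 9 are not satisfied.

C1: Z = 29, and 29 ≠ 27  true
C2: X = 8, Z = 29; 8 ≤ 29 (want >)  false
C3: Z = 29 is in {30, 29, 24}  true
C4: T = 12 lies in [11, 16]  true
C5: min(8, 4) = 4  true
C6: X = 8, U = 7; 8 > 7  true
C7: S^2 + T^2 = 24^2 + 12^2 = 576 + 144 = 720, not 718  false
C8: X + V + T = 8 + 4 + 12 = 24, not 26  false
C9: gcd(4, 7) = 1, not 6  false
C10: values 7 < 24 < 29  true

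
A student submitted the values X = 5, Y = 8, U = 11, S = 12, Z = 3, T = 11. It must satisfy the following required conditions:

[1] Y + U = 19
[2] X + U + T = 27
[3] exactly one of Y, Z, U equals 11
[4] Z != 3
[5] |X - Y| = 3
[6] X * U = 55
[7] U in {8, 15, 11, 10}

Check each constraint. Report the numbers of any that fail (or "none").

[1] Y + U = 8 + 11 = 19 — holds.
[2] X + U + T = 5 + 11 + 11 = 27 — holds.
[3] Y=8, Z=3, U=11; 1 of them equals 11 — holds.
[4] Z = 3, but 3 is required to differ — does not hold.
[5] |5 - 8| = 3 — holds.
[6] X * U = 5 * 11 = 55 — holds.
[7] U = 11 is in {8, 15, 11, 10} — holds.

Violated: 4.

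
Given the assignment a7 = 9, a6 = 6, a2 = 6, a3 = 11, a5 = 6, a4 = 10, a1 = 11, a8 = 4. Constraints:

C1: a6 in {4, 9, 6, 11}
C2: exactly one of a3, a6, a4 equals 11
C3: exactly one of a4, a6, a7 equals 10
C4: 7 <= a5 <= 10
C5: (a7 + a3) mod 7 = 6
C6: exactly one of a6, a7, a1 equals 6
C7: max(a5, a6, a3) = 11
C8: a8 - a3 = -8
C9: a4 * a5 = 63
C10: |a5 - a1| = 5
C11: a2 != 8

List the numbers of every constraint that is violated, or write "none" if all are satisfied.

Constraints 4, 8, and 9 do not hold.

C1: a6 = 6 is in {4, 9, 6, 11}  ✔
C2: a3=11, a6=6, a4=10; 1 of them equals 11  ✔
C3: a4=10, a6=6, a7=9; 1 of them equals 10  ✔
C4: a5 = 6 is outside [7, 10]  ✘
C5: a7 + a3 = 20; 20 mod 7 = 6  ✔
C6: a6=6, a7=9, a1=11; 1 of them equals 6  ✔
C7: max(6, 6, 11) = 11  ✔
C8: a8 - a3 = 4 - 11 = -7, not -8  ✘
C9: a4 * a5 = 10 * 6 = 60, not 63  ✘
C10: |6 - 11| = 5  ✔
C11: a2 = 6, and 6 ≠ 8  ✔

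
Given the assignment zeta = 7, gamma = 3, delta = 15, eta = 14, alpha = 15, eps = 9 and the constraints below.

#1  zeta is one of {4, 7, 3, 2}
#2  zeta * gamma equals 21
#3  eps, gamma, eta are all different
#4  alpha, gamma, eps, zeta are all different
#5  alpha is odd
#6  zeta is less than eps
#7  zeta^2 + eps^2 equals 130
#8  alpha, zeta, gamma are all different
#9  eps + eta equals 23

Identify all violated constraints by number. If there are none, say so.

The assignment satisfies every constraint.

#1 zeta = 7 is in {4, 7, 3, 2} — holds.
#2 zeta * gamma = 7 * 3 = 21 — holds.
#3 values 9, 3, 14 are pairwise distinct — holds.
#4 values 15, 3, 9, 7 are pairwise distinct — holds.
#5 alpha = 15 is odd — holds.
#6 zeta = 7, eps = 9; 7 < 9 — holds.
#7 zeta^2 + eps^2 = 7^2 + 9^2 = 49 + 81 = 130 — holds.
#8 values 15, 7, 3 are pairwise distinct — holds.
#9 eps + eta = 9 + 14 = 23 — holds.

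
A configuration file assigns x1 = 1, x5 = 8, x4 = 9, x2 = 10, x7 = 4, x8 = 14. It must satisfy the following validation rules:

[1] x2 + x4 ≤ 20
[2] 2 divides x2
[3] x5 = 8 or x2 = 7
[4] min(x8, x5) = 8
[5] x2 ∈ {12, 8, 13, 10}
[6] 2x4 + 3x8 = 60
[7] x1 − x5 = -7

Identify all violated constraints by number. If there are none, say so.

[1] x2 + x4 = 10 + 9 = 19; 19 ≤ 20 — holds.
[2] 10 / 2 = 5, so 2 divides 10 — holds.
[3] x5 = 8 = 8 (first disjunct) — holds.
[4] min(14, 8) = 8 — holds.
[5] x2 = 10 is in {12, 8, 13, 10} — holds.
[6] 2x4 + 3x8 = 2(9) + 3(14) = 60 — holds.
[7] x1 − x5 = 1 − 8 = -7 — holds.

The assignment satisfies every constraint.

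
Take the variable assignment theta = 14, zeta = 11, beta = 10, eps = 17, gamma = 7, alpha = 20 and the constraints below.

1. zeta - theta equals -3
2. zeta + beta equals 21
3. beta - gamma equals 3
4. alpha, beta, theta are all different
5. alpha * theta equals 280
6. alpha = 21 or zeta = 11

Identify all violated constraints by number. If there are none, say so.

1. zeta - theta = 11 - 14 = -3  ✔
2. zeta + beta = 11 + 10 = 21  ✔
3. beta - gamma = 10 - 7 = 3  ✔
4. values 20, 10, 14 are pairwise distinct  ✔
5. alpha * theta = 20 * 14 = 280  ✔
6. alpha = 20 ≠ 21, but zeta = 11 = 11 (second disjunct)  ✔

All constraints are satisfied.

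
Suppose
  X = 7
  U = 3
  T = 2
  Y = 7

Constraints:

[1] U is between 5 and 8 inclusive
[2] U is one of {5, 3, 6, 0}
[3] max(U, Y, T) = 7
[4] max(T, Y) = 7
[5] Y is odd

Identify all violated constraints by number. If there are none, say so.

No — constraint 1 is not satisfied.

[1] U = 3 is outside [5, 8] — does not hold.
[2] U = 3 is in {5, 3, 6, 0} — holds.
[3] max(3, 7, 2) = 7 — holds.
[4] max(2, 7) = 7 — holds.
[5] Y = 7 is odd — holds.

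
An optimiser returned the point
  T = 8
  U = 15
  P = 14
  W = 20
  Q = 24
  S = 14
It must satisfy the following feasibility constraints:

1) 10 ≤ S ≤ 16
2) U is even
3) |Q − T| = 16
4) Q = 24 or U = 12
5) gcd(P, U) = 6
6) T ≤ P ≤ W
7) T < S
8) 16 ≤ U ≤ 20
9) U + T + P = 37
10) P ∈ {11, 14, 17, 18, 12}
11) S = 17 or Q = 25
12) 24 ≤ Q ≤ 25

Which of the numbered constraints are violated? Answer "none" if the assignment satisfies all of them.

1) S = 14 lies in [10, 16] — holds.
2) U = 15 is odd — does not hold.
3) |24 − 8| = 16 — holds.
4) Q = 24 = 24 (first disjunct) — holds.
5) gcd(14, 15) = 1, not 6 — does not hold.
6) values 8 ≤ 14 ≤ 20 — holds.
7) T = 8, S = 14; 8 < 14 — holds.
8) U = 15 is outside [16, 20] — does not hold.
9) U + T + P = 15 + 8 + 14 = 37 — holds.
10) P = 14 is in {11, 14, 17, 18, 12} — holds.
11) S = 14 ≠ 17 and Q = 24 ≠ 25; both disjuncts false — does not hold.
12) Q = 24 lies in [24, 25] — holds.

The assignment fails constraints 2, 5, 8, and 11.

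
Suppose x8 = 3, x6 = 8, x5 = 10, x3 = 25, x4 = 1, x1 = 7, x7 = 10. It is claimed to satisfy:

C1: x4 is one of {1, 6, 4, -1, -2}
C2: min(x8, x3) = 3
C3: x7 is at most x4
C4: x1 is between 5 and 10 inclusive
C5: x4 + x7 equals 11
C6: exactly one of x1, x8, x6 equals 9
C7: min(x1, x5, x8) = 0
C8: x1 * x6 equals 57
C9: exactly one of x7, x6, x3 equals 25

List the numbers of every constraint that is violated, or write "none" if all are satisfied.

Constraints 3, 6, 7, and 8 do not hold.

C1: x4 = 1 is in {1, 6, 4, -1, -2}  holds
C2: min(3, 25) = 3  holds
C3: x7 = 10, x4 = 1; 10 > 1 (want ≤)  fails
C4: x1 = 7 lies in [5, 10]  holds
C5: x4 + x7 = 1 + 10 = 11  holds
C6: x1=7, x8=3, x6=8; 0 of them equal 9, not exactly one  fails
C7: min(7, 10, 3) = 3, not 0  fails
C8: x1 * x6 = 7 * 8 = 56, not 57  fails
C9: x7=10, x6=8, x3=25; 1 of them equals 25  holds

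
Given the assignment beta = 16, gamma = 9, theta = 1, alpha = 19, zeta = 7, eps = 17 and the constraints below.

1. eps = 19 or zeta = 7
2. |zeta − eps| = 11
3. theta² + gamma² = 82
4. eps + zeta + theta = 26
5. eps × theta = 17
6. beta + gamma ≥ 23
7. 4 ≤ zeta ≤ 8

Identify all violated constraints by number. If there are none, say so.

No — constraints 2 and 4 are not satisfied.

1. eps = 17 ≠ 19, but zeta = 7 = 7 (second disjunct) — OK.
2. |7 − 17| = 10, not 11 — violated.
3. theta² + gamma² = 1² + 9² = 1 + 81 = 82 — OK.
4. eps + zeta + theta = 17 + 7 + 1 = 25, not 26 — violated.
5. eps × theta = 17 × 1 = 17 — OK.
6. beta + gamma = 16 + 9 = 25; 25 ≥ 23 — OK.
7. zeta = 7 lies in [4, 8] — OK.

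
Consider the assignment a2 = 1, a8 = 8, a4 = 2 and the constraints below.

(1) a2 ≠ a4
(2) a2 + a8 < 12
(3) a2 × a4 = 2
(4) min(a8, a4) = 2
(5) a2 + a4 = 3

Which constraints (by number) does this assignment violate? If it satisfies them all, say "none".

None — every constraint holds.

(1) a2 = 1, a4 = 2; distinct — satisfied.
(2) a2 + a8 = 1 + 8 = 9; 9 < 12 — satisfied.
(3) a2 × a4 = 1 × 2 = 2 — satisfied.
(4) min(8, 2) = 2 — satisfied.
(5) a2 + a4 = 1 + 2 = 3 — satisfied.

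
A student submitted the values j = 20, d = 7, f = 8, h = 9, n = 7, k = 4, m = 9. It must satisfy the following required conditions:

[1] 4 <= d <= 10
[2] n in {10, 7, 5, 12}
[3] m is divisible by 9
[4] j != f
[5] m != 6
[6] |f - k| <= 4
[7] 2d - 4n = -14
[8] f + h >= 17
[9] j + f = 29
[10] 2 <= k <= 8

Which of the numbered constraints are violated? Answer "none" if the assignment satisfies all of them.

Constraint 9 does not hold.

[1] d = 7 lies in [4, 10] — holds.
[2] n = 7 is in {10, 7, 5, 12} — holds.
[3] 9 / 9 = 1, so 9 divides 9 — holds.
[4] j = 20, f = 8; distinct — holds.
[5] m = 9, and 9 ≠ 6 — holds.
[6] |8 - 4| = 4; 4 ≤ 4 — holds.
[7] 2d - 4n = 2(7) - 4(7) = -14 — holds.
[8] f + h = 8 + 9 = 17; 17 ≥ 17 — holds.
[9] j + f = 20 + 8 = 28, not 29 — does not hold.
[10] k = 4 lies in [2, 8] — holds.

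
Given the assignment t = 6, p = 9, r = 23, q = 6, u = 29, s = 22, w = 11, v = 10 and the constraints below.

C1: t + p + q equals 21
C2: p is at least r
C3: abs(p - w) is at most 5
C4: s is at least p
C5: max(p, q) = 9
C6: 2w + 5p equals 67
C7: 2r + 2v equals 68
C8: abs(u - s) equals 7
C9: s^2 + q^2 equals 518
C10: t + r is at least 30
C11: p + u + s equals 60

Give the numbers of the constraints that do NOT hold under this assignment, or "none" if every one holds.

C1: t + p + q = 6 + 9 + 6 = 21 — holds.
C2: p = 9, r = 23; 9 < 23 (want ≥) — does not hold.
C3: abs(9 - 11) = 2; 2 ≤ 5 — holds.
C4: s = 22, p = 9; 22 ≥ 9 — holds.
C5: max(9, 6) = 9 — holds.
C6: 2w + 5p = 2(11) + 5(9) = 67 — holds.
C7: 2r + 2v = 2(23) + 2(10) = 66, not 68 — does not hold.
C8: abs(29 - 22) = 7 — holds.
C9: s^2 + q^2 = 22^2 + 6^2 = 484 + 36 = 520, not 518 — does not hold.
C10: t + r = 6 + 23 = 29; 29 < 30, bound 30 not met — does not hold.
C11: p + u + s = 9 + 29 + 22 = 60 — holds.

Constraints 2, 7, 9, and 10 do not hold.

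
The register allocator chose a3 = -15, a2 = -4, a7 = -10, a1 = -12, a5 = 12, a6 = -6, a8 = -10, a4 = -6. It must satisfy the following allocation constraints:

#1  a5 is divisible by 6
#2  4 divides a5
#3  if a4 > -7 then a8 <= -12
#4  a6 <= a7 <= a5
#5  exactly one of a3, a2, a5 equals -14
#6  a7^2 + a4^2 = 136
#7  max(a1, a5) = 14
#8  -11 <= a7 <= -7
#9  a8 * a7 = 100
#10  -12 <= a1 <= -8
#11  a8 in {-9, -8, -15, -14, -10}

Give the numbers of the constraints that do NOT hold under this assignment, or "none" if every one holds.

#1 12 / 6 = 2, so 6 divides 12  holds
#2 12 / 4 = 3, so 4 divides 12  holds
#3 a4 = -6 > -7, so we need a8 ≤ -12; but a8 = -10 > -12  fails
#4 values -6, -10, 12; a6 = -6 is not <= a7 = -10  fails
#5 a3=-15, a2=-4, a5=12; 0 of them equal -14, not exactly one  fails
#6 a7^2 + a4^2 = (-10)^2 + (-6)^2 = 100 + 36 = 136  holds
#7 max(-12, 12) = 12, not 14  fails
#8 a7 = -10 lies in [-11, -7]  holds
#9 a8 * a7 = -10 * (-10) = 100  holds
#10 a1 = -12 lies in [-12, -8]  holds
#11 a8 = -10 is in {-9, -8, -15, -14, -10}  holds

No — constraints 3, 4, 5, and 7 are not satisfied.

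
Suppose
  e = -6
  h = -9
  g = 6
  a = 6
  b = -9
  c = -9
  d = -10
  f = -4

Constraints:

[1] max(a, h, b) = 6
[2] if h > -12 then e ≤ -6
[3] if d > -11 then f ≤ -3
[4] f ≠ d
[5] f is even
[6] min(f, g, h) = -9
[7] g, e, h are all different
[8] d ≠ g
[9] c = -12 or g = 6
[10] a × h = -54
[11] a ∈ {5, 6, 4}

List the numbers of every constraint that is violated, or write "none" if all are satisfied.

[1] max(6, -9, -9) = 6  ✔
[2] h = -9 > -12, so we need e ≤ -6; e = -6 ≤ -6  ✔
[3] d = -10 > -11, so we need f ≤ -3; f = -4 ≤ -3  ✔
[4] f = -4, d = -10; distinct  ✔
[5] f = -4 is even  ✔
[6] min(-4, 6, -9) = -9  ✔
[7] values 6, -6, -9 are pairwise distinct  ✔
[8] d = -10, g = 6; distinct  ✔
[9] c = -9 ≠ -12, but g = 6 = 6 (second disjunct)  ✔
[10] a × h = 6 × (-9) = -54  ✔
[11] a = 6 is in {5, 6, 4}  ✔

The assignment satisfies every constraint.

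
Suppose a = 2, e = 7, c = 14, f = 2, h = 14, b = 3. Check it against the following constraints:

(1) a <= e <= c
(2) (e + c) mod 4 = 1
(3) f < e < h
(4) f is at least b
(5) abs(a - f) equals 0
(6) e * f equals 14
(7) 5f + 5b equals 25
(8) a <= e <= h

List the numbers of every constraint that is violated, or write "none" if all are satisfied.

Violated: 4.

(1) values 2 <= 7 <= 14 — OK.
(2) e + c = 21; 21 mod 4 = 1 — OK.
(3) values 2 < 7 < 14 — OK.
(4) f = 2, b = 3; 2 < 3 (want ≥) — violated.
(5) abs(2 - 2) = 0 — OK.
(6) e * f = 7 * 2 = 14 — OK.
(7) 5f + 5b = 5(2) + 5(3) = 25 — OK.
(8) values 2 <= 7 <= 14 — OK.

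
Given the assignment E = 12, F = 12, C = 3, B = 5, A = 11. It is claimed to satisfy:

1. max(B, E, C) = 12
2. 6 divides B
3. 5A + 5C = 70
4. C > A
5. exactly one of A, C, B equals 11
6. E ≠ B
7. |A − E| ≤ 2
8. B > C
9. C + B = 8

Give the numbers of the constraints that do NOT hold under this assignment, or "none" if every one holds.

1. max(5, 12, 3) = 12  ✔
2. 5 = 6×0 + 5, so 6 does not divide 5  ✘
3. 5A + 5C = 5(11) + 5(3) = 70  ✔
4. C = 3, A = 11; 3 ≤ 11 (want >)  ✘
5. A=11, C=3, B=5; 1 of them equals 11  ✔
6. E = 12, B = 5; distinct  ✔
7. |11 − 12| = 1; 1 ≤ 2  ✔
8. B = 5, C = 3; 5 > 3  ✔
9. C + B = 3 + 5 = 8  ✔

The assignment fails constraints 2 and 4.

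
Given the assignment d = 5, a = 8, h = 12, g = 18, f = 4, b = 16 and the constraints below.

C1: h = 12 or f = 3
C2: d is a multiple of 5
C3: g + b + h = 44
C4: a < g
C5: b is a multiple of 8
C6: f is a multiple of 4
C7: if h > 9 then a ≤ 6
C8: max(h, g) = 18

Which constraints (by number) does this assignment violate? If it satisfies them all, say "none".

C1: h = 12 = 12 (first disjunct) — holds.
C2: 5 / 5 = 1, so 5 divides 5 — holds.
C3: g + b + h = 18 + 16 + 12 = 46, not 44 — fails.
C4: a = 8, g = 18; 8 < 18 — holds.
C5: 16 / 8 = 2, so 8 divides 16 — holds.
C6: 4 / 4 = 1, so 4 divides 4 — holds.
C7: h = 12 > 9, so we need a ≤ 6; but a = 8 > 6 — fails.
C8: max(12, 18) = 18 — holds.

Violated: 3 and 7.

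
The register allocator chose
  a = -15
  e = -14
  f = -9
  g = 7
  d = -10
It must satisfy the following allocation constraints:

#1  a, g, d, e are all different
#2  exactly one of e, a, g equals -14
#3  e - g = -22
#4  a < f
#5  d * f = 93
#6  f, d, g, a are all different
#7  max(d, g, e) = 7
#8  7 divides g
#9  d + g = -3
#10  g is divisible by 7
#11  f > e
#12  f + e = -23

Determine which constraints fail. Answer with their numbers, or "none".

The assignment fails constraints 3, 5.

#1 values -15, 7, -10, -14 are pairwise distinct  ✓
#2 e=-14, a=-15, g=7; 1 of them equals -14  ✓
#3 e - g = -14 - 7 = -21, not -22  ✗
#4 a = -15, f = -9; -15 < -9  ✓
#5 d * f = -10 * (-9) = 90, not 93  ✗
#6 values -9, -10, 7, -15 are pairwise distinct  ✓
#7 max(-10, 7, -14) = 7  ✓
#8 7 / 7 = 1, so 7 divides 7  ✓
#9 d + g = -10 + 7 = -3  ✓
#10 7 / 7 = 1, so 7 divides 7  ✓
#11 f = -9, e = -14; -9 > -14  ✓
#12 f + e = -9 + (-14) = -23  ✓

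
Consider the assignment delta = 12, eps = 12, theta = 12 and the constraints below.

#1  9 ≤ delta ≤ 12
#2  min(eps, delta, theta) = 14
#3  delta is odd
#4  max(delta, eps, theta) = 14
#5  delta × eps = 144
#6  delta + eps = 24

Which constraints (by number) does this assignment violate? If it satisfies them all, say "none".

#1 delta = 12 lies in [9, 12] — holds.
#2 min(12, 12, 12) = 12, not 14 — does not hold.
#3 delta = 12 is even — does not hold.
#4 max(12, 12, 12) = 12, not 14 — does not hold.
#5 delta × eps = 12 × 12 = 144 — holds.
#6 delta + eps = 12 + 12 = 24 — holds.

No — constraints 2, 3, and 4 are not satisfied.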